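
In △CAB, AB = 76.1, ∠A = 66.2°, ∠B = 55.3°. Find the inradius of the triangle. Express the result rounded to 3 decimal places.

The third angle is ∠C = 180° − ∠A − ∠B = 58.50°.
Law of sines: BC = AB·sin A/sin C ≈ 81.662.
Law of sines: CA = AB·sin B/sin C ≈ 73.378.
Area = ½·AB·BC·sin B ≈ 2554.6.
Semiperimeter s = (76.1+81.662+73.378)/2 = 115.57.
Inradius = area/s = 2554.6/115.57 ≈ 22.104.

r ≈ 22.104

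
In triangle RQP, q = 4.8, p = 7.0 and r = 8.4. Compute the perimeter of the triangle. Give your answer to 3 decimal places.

20.200

Perimeter = 8.4 + 4.8 + 7 = 20.2.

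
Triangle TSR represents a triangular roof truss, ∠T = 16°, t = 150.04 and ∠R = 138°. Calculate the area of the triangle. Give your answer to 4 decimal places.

area ≈ 11978.4024

The third angle is ∠S = 180° − ∠R − ∠T = 26.00°.
Law of sines: s = t·sin S/sin T ≈ 238.62.
Law of sines: r = t·sin R/sin T ≈ 364.23.
Area = ½·t·s·sin R ≈ 11978.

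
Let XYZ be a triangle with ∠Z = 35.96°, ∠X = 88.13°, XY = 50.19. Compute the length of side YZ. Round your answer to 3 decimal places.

85.425

The third angle is ∠Y = 180° − ∠Z − ∠X = 55.91°.
Law of sines: YZ = XY·sin X/sin Z ≈ 85.425.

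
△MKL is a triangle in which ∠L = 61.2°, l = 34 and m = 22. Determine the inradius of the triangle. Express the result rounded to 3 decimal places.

Law of sines: sin M = m·sin L/l ≈ 0.56702.
Since l ≥ m, only the acute value applies: ∠M ≈ 34.54°.
Then ∠K = 180° − ∠L − ∠M ≈ 84.26°.
Law of sines gives k = l·sin K/sin L ≈ 38.604.
Area = ½·l·m·sin K ≈ 372.12.
Semiperimeter s = (22+38.604+34)/2 = 47.302.
Inradius = area/s = 372.12/47.302 ≈ 7.8669.

r ≈ 7.867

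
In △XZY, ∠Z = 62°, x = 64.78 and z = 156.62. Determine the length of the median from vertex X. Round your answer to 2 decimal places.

Law of sines: sin X = x·sin Z/z ≈ 0.36520.
Since z ≥ x, only the acute value applies: ∠X ≈ 21.42°.
Then ∠Y = 180° − ∠Z − ∠X ≈ 96.58°.
Law of sines gives y = z·sin Y/sin Z ≈ 176.21.
Median from X: ½√(2·z² + 2·y² − x²) ≈ 163.53.

163.53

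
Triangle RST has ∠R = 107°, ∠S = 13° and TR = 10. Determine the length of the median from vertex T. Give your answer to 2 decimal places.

m_T ≈ 24.15

The third angle is ∠T = 180° − ∠R − ∠S = 60.00°.
Law of sines: ST = TR·sin R/sin S ≈ 42.512.
Law of sines: RS = TR·sin T/sin S ≈ 38.498.
Median from T: ½√(2·ST² + 2·TR² − RS²) ≈ 24.147.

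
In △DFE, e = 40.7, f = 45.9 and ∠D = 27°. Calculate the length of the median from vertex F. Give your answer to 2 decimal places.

By the law of cosines, d² = f² + e² − 2·f·e·cos D = 434.27, so d ≈ 20.839.
Median from F: ½√(2·e² + 2·d² − f²) ≈ 22.774.

m_F ≈ 22.77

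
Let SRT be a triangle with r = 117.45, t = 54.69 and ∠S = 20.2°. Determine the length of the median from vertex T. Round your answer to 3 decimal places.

By the law of cosines, s² = r² + t² − 2·r·t·cos S = 4729, so s ≈ 68.768.
Median from T: ½√(2·s² + 2·r² − t²) ≈ 92.271.

92.271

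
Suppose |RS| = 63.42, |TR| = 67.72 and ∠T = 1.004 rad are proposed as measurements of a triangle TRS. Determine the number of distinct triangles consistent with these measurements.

|TR|·sin T = 67.72·sin(1.004 rad) ≈ 57.13.
Since |TR| sin T < |RS| < |TR| (57.13 < 63.42 < 67.72), two triangles exist.

2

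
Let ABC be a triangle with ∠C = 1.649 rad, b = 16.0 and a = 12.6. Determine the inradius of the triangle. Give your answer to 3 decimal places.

By the law of cosines, c² = a² + b² − 2·a·b·cos C = 446.26, so c ≈ 21.125.
Area = ½·a·b·sin C ≈ 100.49.
Semiperimeter s = (12.6+16+21.125)/2 = 24.862.
Inradius = area/s = 100.49/24.862 ≈ 4.0419.

r ≈ 4.042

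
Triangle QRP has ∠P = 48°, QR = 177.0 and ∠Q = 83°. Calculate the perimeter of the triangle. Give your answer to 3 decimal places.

593.156

The third angle is ∠R = 180° − ∠P − ∠Q = 49.00°.
Law of sines: RP = QR·sin Q/sin P ≈ 236.4.
Law of sines: PQ = QR·sin R/sin P ≈ 179.75.
Semiperimeter s = (236.4+179.75+177)/2 = 296.58.
Perimeter = 236.4 + 179.75 + 177 = 593.16.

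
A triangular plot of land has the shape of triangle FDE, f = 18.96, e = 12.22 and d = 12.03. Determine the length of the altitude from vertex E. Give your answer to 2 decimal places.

Semiperimeter s = (18.96 + 12.03 + 12.22)/2 = 21.605.
Heron's formula: area = √(21.605·2.645·9.575·9.385) ≈ 71.66.
The altitude from E has length 2·area/e ≈ 11.728.

11.73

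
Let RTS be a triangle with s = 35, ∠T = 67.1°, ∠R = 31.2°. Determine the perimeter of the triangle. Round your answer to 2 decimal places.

The third angle is ∠S = 180° − ∠R − ∠T = 81.70°.
Law of sines: r = s·sin R/sin S ≈ 18.323.
Law of sines: t = s·sin T/sin S ≈ 32.583.
Semiperimeter p = (18.323+32.583+35)/2 = 42.953.
Perimeter = 18.323 + 32.583 + 35 = 85.906.

perimeter ≈ 85.91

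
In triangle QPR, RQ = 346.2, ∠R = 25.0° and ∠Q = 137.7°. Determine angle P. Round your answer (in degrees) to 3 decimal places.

17.300

The third angle is ∠P = 180° − ∠R − ∠Q = 17.30°.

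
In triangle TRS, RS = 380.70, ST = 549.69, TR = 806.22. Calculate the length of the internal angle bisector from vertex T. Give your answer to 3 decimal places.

638.933

By the law of cosines, cos T = (ST² + TR² − RS²) / (2·ST·TR) ≈ 0.91073, so ∠T ≈ 24.39°.
The bisector from T has length 2·ST·TR·cos(∠T/2)/(ST+TR) ≈ 638.93.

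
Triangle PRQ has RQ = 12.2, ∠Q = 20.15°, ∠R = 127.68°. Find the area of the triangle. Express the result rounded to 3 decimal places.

The third angle is ∠P = 180° − ∠R − ∠Q = 32.17°.
Law of sines: QP = RQ·sin R/sin P ≈ 18.135.
Law of sines: PR = RQ·sin Q/sin P ≈ 7.8933.
Area = ½·RQ·QP·sin Q ≈ 38.107.

38.107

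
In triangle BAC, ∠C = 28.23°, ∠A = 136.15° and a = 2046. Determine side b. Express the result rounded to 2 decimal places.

795.21

The third angle is ∠B = 180° − ∠A − ∠C = 15.62°.
Law of sines: b = a·sin B/sin A ≈ 795.21.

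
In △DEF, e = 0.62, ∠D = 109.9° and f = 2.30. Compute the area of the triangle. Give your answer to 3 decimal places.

area ≈ 0.670

Area = ½·e·f·sin D ≈ 0.67043.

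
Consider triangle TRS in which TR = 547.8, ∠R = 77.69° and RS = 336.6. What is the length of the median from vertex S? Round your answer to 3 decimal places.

386.017

By the law of cosines, ST² = TR² + RS² − 2·TR·RS·cos R = 3.3476e+05, so ST ≈ 578.58.
Median from S: ½√(2·RS² + 2·ST² − TR²) ≈ 386.02.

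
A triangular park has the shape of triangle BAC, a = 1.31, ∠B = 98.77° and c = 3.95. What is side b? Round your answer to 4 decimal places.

4.3470

By the law of cosines, b² = a² + c² − 2·a·c·cos B = 18.896, so b ≈ 4.347.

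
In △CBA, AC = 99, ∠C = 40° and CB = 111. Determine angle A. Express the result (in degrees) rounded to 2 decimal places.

By the law of cosines, BA² = AC² + CB² − 2·AC·CB·cos C = 5285.9, so BA ≈ 72.704.
Law of cosines again: cos A = (BA² + AC² − CB²)/(2·BA·AC) ≈ 0.19214, so ∠A ≈ 78.92°.

∠A ≈ 78.92°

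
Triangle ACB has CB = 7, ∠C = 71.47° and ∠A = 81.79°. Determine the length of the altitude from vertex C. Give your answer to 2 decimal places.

The third angle is ∠B = 180° − ∠A − ∠C = 26.74°.
Law of sines: BA = CB·sin C/sin A ≈ 6.7058.
Law of sines: AC = CB·sin B/sin A ≈ 3.1822.
Area = ½·CB·BA·sin B ≈ 10.56.
The altitude from C has length 2·area/BA ≈ 3.1496.

3.15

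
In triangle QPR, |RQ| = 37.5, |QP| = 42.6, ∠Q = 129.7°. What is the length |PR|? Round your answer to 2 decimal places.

By the law of cosines, |PR|² = |RQ|² + |QP|² − 2·|RQ|·|QP|·cos Q = 5261.9, so |PR| ≈ 72.539.

72.54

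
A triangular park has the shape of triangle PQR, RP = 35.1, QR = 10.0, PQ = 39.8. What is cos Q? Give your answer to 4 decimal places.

0.5679

By the law of cosines, cos Q = (PQ² + QR² − RP²) / (2·PQ·QR) ≈ 0.56788, so ∠Q ≈ 55.40°.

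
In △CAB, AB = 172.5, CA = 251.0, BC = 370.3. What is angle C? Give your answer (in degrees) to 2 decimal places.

By the law of cosines, cos C = (BC² + CA² − AB²) / (2·BC·CA) ≈ 0.91649, so ∠C ≈ 23.58°.

∠C ≈ 23.58°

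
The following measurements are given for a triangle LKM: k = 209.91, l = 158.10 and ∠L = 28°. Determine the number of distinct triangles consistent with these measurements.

k·sin L = 209.91·sin(28°) ≈ 98.55.
Since k sin L < l < k (98.55 < 158.10 < 209.91), two triangles exist.

2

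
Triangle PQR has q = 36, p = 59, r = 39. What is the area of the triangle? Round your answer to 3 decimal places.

area ≈ 682.091

Semiperimeter s = (59 + 36 + 39)/2 = 67.
Heron's formula: area = √(67·8·31·28) ≈ 682.09.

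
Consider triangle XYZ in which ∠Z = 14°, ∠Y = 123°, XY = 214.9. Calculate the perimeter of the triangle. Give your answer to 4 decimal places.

perimeter ≈ 1565.7151

The third angle is ∠X = 180° − ∠Y − ∠Z = 43.00°.
Law of sines: YZ = XY·sin X/sin Z ≈ 605.82.
Law of sines: ZX = XY·sin Y/sin Z ≈ 744.99.
Semiperimeter s = (605.82+744.99+214.9)/2 = 782.86.
Perimeter = 605.82 + 744.99 + 214.9 = 1565.7.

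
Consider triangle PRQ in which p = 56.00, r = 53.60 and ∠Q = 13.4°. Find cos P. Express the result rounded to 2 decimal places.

-0.07

By the law of cosines, q² = p² + r² − 2·p·r·cos Q = 169.19, so q ≈ 13.007.
Law of cosines again: cos P = (r² + q² − p²)/(2·r·q) ≈ -0.06730, so ∠P ≈ 93.86°.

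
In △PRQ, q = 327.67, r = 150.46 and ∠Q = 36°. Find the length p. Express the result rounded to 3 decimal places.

437.234

Law of sines: sin R = r·sin Q/q ≈ 0.26990.
Since q ≥ r, only the acute value applies: ∠R ≈ 15.66°.
Then ∠P = 180° − ∠Q − ∠R ≈ 128.34°.
Law of sines gives p = q·sin P/sin Q ≈ 437.23.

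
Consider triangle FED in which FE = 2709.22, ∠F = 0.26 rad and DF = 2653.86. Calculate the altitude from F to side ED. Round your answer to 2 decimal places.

By the law of cosines, ED² = DF² + FE² − 2·DF·FE·cos F = 4.8637e+05, so ED ≈ 697.4.
Area = ½·DF·FE·sin F ≈ 9.2419e+05.
The altitude from F has length 2·area/ED ≈ 2650.4.

2650.38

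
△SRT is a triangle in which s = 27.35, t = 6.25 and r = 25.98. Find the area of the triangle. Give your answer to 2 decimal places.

Semiperimeter p = (27.35 + 25.98 + 6.25)/2 = 29.79.
Heron's formula: area = √(29.79·2.44·3.81·23.54) ≈ 80.741.

area ≈ 80.74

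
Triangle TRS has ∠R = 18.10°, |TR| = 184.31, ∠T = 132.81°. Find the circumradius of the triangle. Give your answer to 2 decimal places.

The third angle is ∠S = 180° − ∠T − ∠R = 29.09°.
Law of sines: |RS| = |TR|·sin T/sin S ≈ 278.11.
Law of sines: |ST| = |TR|·sin R/sin S ≈ 117.78.
Circumradius = |TR|/(2 sin S) ≈ 189.55.

189.55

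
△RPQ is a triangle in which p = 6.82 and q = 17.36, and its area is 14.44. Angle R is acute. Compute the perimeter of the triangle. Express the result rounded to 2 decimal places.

From area = ½·p·q·sin R, we get sin R = 2·area/(p·q) ≈ 0.24393.
Taking the acute solution, ∠R ≈ 0.246 rad.
Law of cosines then gives r ≈ 10.874.
Perimeter = 10.874 + 6.82 + 17.36 = 35.054.

35.05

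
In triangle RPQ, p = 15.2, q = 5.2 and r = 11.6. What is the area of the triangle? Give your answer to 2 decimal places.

Semiperimeter s = (11.6 + 15.2 + 5.2)/2 = 16.
Heron's formula: area = √(16·4.4·0.8·10.8) ≈ 24.663.

area ≈ 24.66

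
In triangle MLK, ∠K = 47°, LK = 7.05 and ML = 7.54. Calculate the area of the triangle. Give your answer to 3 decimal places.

Law of sines: sin M = LK·sin K/ML ≈ 0.68383.
Since ML ≥ LK, only the acute value applies: ∠M ≈ 43.14°.
Then ∠L = 180° − ∠K − ∠M ≈ 89.86°.
Law of sines gives KM = ML·sin L/sin K ≈ 10.31.
Area = ½·ML·LK·sin L ≈ 26.578.

26.578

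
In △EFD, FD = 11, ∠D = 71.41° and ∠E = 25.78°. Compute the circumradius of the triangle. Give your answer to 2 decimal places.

R ≈ 12.65

The third angle is ∠F = 180° − ∠D − ∠E = 82.81°.
Law of sines: DE = FD·sin F/sin E ≈ 25.093.
Law of sines: EF = FD·sin D/sin E ≈ 23.973.
Circumradius = FD/(2 sin E) ≈ 12.646.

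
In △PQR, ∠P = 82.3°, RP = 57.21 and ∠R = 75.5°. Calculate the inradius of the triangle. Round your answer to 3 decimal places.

r ≈ 23.487

The third angle is ∠Q = 180° − ∠R − ∠P = 22.20°.
Law of sines: QR = RP·sin P/sin Q ≈ 150.05.
Law of sines: PQ = RP·sin R/sin Q ≈ 146.59.
Area = ½·RP·QR·sin R ≈ 4155.4.
Semiperimeter s = (150.05+57.21+146.59)/2 = 176.92.
Inradius = area/s = 4155.4/176.92 ≈ 23.487.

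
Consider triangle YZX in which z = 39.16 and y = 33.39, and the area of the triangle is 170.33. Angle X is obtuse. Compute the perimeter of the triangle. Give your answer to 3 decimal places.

perimeter ≈ 144.475

From area = ½·y·z·sin X, we get sin X = 2·area/(y·z) ≈ 0.26053.
Taking the obtuse solution, ∠X ≈ 164.90°.
Law of cosines then gives x ≈ 71.925.
Perimeter = 33.39 + 39.16 + 71.925 = 144.47.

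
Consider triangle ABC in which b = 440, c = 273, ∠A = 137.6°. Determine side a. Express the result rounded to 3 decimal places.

667.484

By the law of cosines, a² = b² + c² − 2·b·c·cos A = 4.4554e+05, so a ≈ 667.48.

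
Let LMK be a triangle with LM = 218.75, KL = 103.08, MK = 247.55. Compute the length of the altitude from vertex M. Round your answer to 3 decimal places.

Semiperimeter s = (247.55 + 103.08 + 218.75)/2 = 284.69.
Heron's formula: area = √(284.69·37.14·181.61·65.94) ≈ 11253.
The altitude from M has length 2·area/KL ≈ 218.33.

h_M ≈ 218.327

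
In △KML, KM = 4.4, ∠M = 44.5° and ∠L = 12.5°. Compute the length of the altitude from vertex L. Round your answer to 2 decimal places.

The third angle is ∠K = 180° − ∠M − ∠L = 123.00°.
Law of sines: ML = KM·sin K/sin L ≈ 17.049.
Law of sines: LK = KM·sin M/sin L ≈ 14.249.
Area = ½·KM·ML·sin M ≈ 26.29.
The altitude from L has length 2·area/KM ≈ 11.95.

h_L ≈ 11.95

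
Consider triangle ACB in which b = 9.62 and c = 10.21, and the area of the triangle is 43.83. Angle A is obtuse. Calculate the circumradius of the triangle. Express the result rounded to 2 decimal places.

From area = ½·c·b·sin A, we get sin A = 2·area/(c·b) ≈ 0.89248.
Taking the obtuse solution, ∠A ≈ 116.81°.
Law of cosines then gives a ≈ 16.894.
Circumradius = a/(2 sin A) ≈ 9.4644.

R ≈ 9.46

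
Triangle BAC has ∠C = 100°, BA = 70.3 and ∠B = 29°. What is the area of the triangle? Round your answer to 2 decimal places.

area ≈ 945.37

The third angle is ∠A = 180° − ∠C − ∠B = 51.00°.
Law of sines: AC = BA·sin B/sin C ≈ 34.608.
Law of sines: CB = BA·sin A/sin C ≈ 55.476.
Area = ½·BA·AC·sin A ≈ 945.37.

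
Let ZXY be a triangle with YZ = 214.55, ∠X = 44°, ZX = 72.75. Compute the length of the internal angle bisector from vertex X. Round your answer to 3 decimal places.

Law of sines: sin Y = ZX·sin X/YZ ≈ 0.23555.
Since YZ ≥ ZX, only the acute value applies: ∠Y ≈ 13.62°.
Then ∠Z = 180° − ∠X − ∠Y ≈ 122.38°.
Law of sines gives XY = YZ·sin Z/sin X ≈ 260.85.
The bisector from X has length 2·ZX·XY·cos(∠X/2)/(ZX+XY) ≈ 105.49.

t_X ≈ 105.485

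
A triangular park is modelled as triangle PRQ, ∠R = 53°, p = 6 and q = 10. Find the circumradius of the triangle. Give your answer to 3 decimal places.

5.000

By the law of cosines, r² = q² + p² − 2·q·p·cos R = 63.782, so r ≈ 7.9864.
Area = ½·q·p·sin R ≈ 23.959.
Circumradius = r/(2 sin R) ≈ 5.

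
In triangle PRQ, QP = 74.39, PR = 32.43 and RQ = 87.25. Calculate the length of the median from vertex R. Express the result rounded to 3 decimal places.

m_R ≈ 54.302

Median from R: ½√(2·PR² + 2·RQ² − QP²) ≈ 54.302.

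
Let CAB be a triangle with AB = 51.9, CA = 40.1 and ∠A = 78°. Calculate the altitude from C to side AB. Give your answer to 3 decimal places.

39.224

By the law of cosines, BC² = CA² + AB² − 2·CA·AB·cos A = 3436.2, so BC ≈ 58.619.
Area = ½·CA·AB·sin A ≈ 1017.9.
The altitude from C has length 2·area/AB ≈ 39.224.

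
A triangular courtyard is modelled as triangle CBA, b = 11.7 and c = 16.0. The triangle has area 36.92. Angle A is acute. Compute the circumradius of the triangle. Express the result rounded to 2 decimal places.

From area = ½·c·b·sin A, we get sin A = 2·area/(c·b) ≈ 0.39444.
Taking the acute solution, ∠A ≈ 23.23°.
Law of cosines then gives a ≈ 6.989.
Circumradius = a/(2 sin A) ≈ 8.8593.

R ≈ 8.86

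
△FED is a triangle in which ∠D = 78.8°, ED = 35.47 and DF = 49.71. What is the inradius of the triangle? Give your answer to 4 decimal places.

r ≈ 12.3233

By the law of cosines, FE² = ED² + DF² − 2·ED·DF·cos D = 3044.3, so FE ≈ 55.175.
Area = ½·ED·DF·sin D ≈ 864.82.
Semiperimeter s = (35.47+49.71+55.175)/2 = 70.177.
Inradius = area/s = 864.82/70.177 ≈ 12.323.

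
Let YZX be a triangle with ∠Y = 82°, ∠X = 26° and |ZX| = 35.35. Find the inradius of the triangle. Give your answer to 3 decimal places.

r ≈ 6.193

The third angle is ∠Z = 180° − ∠X − ∠Y = 72.00°.
Law of sines: |XY| = |ZX|·sin Z/sin Y ≈ 33.95.
Law of sines: |YZ| = |ZX|·sin X/sin Y ≈ 15.649.
Area = ½·|ZX|·|XY|·sin X ≈ 263.05.
Semiperimeter s = (35.35+33.95+15.649)/2 = 42.474.
Inradius = area/s = 263.05/42.474 ≈ 6.1932.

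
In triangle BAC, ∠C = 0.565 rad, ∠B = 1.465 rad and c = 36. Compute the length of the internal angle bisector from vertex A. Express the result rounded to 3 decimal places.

The third angle is ∠A = π − ∠C − ∠B = 1.112 rad.
Law of sines: b = c·sin B/sin C ≈ 66.862.
Law of sines: a = c·sin A/sin C ≈ 60.272.
The bisector from A has length 2·c·b·cos(∠A/2)/(c+b) ≈ 39.757.

t_A ≈ 39.757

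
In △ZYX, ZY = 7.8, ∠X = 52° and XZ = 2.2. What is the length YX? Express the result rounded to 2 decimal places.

8.96

Law of sines: sin Y = XZ·sin X/ZY ≈ 0.22226.
Since ZY ≥ XZ, only the acute value applies: ∠Y ≈ 12.84°.
Then ∠Z = 180° − ∠X − ∠Y ≈ 115.16°.
Law of sines gives YX = ZY·sin Z/sin X ≈ 8.9594.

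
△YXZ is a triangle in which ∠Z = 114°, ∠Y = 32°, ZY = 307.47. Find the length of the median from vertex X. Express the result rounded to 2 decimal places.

380.75

The third angle is ∠X = 180° − ∠Z − ∠Y = 34.00°.
Law of sines: XZ = ZY·sin Y/sin X ≈ 291.37.
Law of sines: YX = ZY·sin Z/sin X ≈ 502.31.
Median from X: ½√(2·YX² + 2·XZ² − ZY²) ≈ 380.75.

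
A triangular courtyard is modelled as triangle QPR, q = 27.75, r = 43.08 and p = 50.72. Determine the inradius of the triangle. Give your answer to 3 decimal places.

9.833

Semiperimeter s = (27.75 + 50.72 + 43.08)/2 = 60.775.
Heron's formula: area = √(60.775·33.025·10.055·17.695) ≈ 597.59.
Inradius = area/s = 597.59/60.775 ≈ 9.8328.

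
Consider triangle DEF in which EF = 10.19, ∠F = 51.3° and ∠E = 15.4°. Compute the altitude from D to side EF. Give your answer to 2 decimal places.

h_D ≈ 2.30

The third angle is ∠D = 180° − ∠E − ∠F = 113.30°.
Law of sines: FD = EF·sin E/sin D ≈ 2.9463.
Law of sines: DE = EF·sin F/sin D ≈ 8.6587.
Area = ½·EF·FD·sin F ≈ 11.715.
The altitude from D has length 2·area/EF ≈ 2.2994.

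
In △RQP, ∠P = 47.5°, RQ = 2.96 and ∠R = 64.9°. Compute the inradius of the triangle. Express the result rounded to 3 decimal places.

The third angle is ∠Q = 180° − ∠P − ∠R = 67.60°.
Law of sines: QP = RQ·sin R/sin P ≈ 3.6357.
Law of sines: PR = RQ·sin Q/sin P ≈ 3.7118.
Area = ½·RQ·QP·sin Q ≈ 4.9748.
Semiperimeter s = (3.6357+3.7118+2.96)/2 = 5.1537.
Inradius = area/s = 4.9748/5.1537 ≈ 0.96527.

0.965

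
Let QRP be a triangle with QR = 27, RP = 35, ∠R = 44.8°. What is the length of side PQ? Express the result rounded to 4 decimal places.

24.7570

By the law of cosines, PQ² = QR² + RP² − 2·QR·RP·cos R = 612.91, so PQ ≈ 24.757.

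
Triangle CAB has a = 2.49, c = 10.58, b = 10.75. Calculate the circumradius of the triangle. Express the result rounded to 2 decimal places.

By the law of cosines, cos C = (a² + b² − c²) / (2·a·b) ≈ 0.18355, so ∠C ≈ 1.386 rad.
Circumradius = c/(2 sin C) ≈ 5.3814.

5.38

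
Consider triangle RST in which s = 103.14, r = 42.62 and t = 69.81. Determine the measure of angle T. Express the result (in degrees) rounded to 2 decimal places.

By the law of cosines, cos T = (r² + s² − t²) / (2·r·s) ≈ 0.86228, so ∠T ≈ 30.43°.

30.43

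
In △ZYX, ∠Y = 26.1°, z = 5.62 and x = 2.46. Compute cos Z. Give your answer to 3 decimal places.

By the law of cosines, y² = x² + z² − 2·x·z·cos Y = 12.805, so y ≈ 3.5784.
Law of cosines again: cos Z = (y² + x² − z²)/(2·y·x) ≈ -0.72292, so ∠Z ≈ 136.30°.

cos Z ≈ -0.723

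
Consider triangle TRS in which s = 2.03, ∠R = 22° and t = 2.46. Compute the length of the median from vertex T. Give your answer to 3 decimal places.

By the law of cosines, r² = s² + t² − 2·s·t·cos R = 0.91216, so r ≈ 0.95507.
Median from T: ½√(2·r² + 2·s² − t²) ≈ 1.0018.

m_T ≈ 1.002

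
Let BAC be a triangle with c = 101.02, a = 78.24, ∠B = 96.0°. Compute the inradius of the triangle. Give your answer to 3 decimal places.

r ≈ 25.086

By the law of cosines, b² = a² + c² − 2·a·c·cos B = 17979, so b ≈ 134.09.
Area = ½·a·c·sin B ≈ 3930.3.
Semiperimeter s = (134.09+78.24+101.02)/2 = 156.67.
Inradius = area/s = 3930.3/156.67 ≈ 25.086.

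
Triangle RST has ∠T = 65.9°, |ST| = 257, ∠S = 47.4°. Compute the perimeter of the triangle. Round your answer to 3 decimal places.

718.405

The third angle is ∠R = 180° − ∠S − ∠T = 66.70°.
Law of sines: |TR| = |ST|·sin S/sin R ≈ 205.97.
Law of sines: |RS| = |ST|·sin T/sin R ≈ 255.43.
Semiperimeter s = (257+205.97+255.43)/2 = 359.2.
Perimeter = 257 + 205.97 + 255.43 = 718.4.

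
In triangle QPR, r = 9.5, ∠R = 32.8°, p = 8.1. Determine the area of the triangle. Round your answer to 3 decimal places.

Law of sines: sin P = p·sin R/r ≈ 0.46188.
Since r ≥ p, only the acute value applies: ∠P ≈ 27.51°.
Then ∠Q = 180° − ∠R − ∠P ≈ 119.69°.
Law of sines gives q = r·sin Q/sin R ≈ 15.235.
Area = ½·r·p·sin Q ≈ 33.423.

33.423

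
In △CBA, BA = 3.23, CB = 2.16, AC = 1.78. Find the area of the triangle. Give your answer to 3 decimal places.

Semiperimeter s = (3.23 + 1.78 + 2.16)/2 = 3.585.
Heron's formula: area = √(3.585·0.355·1.805·1.425) ≈ 1.8093.

area ≈ 1.809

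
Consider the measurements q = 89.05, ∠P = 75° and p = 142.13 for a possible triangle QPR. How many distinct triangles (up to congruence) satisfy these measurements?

q·sin P = 89.05·sin(75°) ≈ 86.02.
Since p ≥ q, exactly one triangle exists.

1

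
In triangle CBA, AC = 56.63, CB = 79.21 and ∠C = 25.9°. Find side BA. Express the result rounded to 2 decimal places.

37.56

By the law of cosines, BA² = AC² + CB² − 2·AC·CB·cos C = 1411, so BA ≈ 37.563.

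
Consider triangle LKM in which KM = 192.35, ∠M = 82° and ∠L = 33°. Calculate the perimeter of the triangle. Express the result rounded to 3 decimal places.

The third angle is ∠K = 180° − ∠M − ∠L = 65.00°.
Law of sines: ML = KM·sin K/sin L ≈ 320.08.
Law of sines: LK = KM·sin M/sin L ≈ 349.73.
Semiperimeter s = (192.35+320.08+349.73)/2 = 431.08.
Perimeter = 192.35 + 320.08 + 349.73 = 862.16.

perimeter ≈ 862.163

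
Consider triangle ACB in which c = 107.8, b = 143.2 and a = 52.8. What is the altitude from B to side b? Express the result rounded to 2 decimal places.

Semiperimeter s = (52.8 + 107.8 + 143.2)/2 = 151.9.
Heron's formula: area = √(151.9·99.1·44.1·8.7) ≈ 2403.2.
The altitude from B has length 2·area/b ≈ 33.565.

h_B ≈ 33.56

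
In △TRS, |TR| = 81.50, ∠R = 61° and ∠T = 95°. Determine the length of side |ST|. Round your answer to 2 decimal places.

175.25

The third angle is ∠S = 180° − ∠T − ∠R = 24.00°.
Law of sines: |ST| = |TR|·sin R/sin S ≈ 175.25.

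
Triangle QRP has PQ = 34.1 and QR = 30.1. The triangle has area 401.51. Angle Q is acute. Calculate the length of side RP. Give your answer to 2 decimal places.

28.11

From area = ½·PQ·QR·sin Q, we get sin Q = 2·area/(PQ·QR) ≈ 0.78236.
Taking the acute solution, ∠Q ≈ 51.48°.
Law of cosines then gives RP ≈ 28.112.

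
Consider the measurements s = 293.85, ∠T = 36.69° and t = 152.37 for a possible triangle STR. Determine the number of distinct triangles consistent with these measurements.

0

s·sin T = 293.85·sin(36.69°) ≈ 175.6.
Since t = 152.37 < 175.6 = s sin T, no triangle exists.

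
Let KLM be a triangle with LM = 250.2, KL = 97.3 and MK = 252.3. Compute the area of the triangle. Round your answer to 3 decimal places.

Semiperimeter s = (250.2 + 252.3 + 97.3)/2 = 299.9.
Heron's formula: area = √(299.9·49.7·47.6·202.6) ≈ 11989.

11989.184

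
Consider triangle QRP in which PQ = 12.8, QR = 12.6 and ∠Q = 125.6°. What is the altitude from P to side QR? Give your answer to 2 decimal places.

By the law of cosines, RP² = PQ² + QR² − 2·PQ·QR·cos Q = 510.37, so RP ≈ 22.591.
Area = ½·PQ·QR·sin Q ≈ 65.568.
The altitude from P has length 2·area/QR ≈ 10.408.

10.41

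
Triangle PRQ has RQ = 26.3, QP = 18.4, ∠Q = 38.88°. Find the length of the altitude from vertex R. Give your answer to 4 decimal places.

By the law of cosines, PR² = RQ² + QP² − 2·RQ·QP·cos Q = 276.82, so PR ≈ 16.638.
Area = ½·RQ·QP·sin Q ≈ 151.88.
The altitude from R has length 2·area/QP ≈ 16.508.

h_R ≈ 16.5083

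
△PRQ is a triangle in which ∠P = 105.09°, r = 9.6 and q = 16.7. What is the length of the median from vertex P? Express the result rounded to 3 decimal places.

By the law of cosines, p² = r² + q² − 2·r·q·cos P = 454.52, so p ≈ 21.32.
Median from P: ½√(2·r² + 2·q² − p²) ≈ 8.479.

8.479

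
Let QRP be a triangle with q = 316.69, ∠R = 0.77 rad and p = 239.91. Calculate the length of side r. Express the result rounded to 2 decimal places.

By the law of cosines, r² = p² + q² − 2·p·q·cos R = 48760, so r ≈ 220.82.

220.82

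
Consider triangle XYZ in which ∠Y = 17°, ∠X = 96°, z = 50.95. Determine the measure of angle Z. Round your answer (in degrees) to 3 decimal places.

67.000

The third angle is ∠Z = 180° − ∠X − ∠Y = 67.00°.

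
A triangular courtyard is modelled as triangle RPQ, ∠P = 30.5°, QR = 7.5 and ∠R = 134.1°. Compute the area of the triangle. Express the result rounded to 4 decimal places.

The third angle is ∠Q = 180° − ∠R − ∠P = 15.40°.
Law of sines: PQ = QR·sin R/sin P ≈ 10.612.
Law of sines: RP = QR·sin Q/sin P ≈ 3.9242.
Area = ½·QR·PQ·sin Q ≈ 10.568.

10.5677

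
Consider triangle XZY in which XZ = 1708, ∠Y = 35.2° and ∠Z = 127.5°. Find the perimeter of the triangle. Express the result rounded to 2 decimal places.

perimeter ≈ 4939.89

The third angle is ∠X = 180° − ∠Z − ∠Y = 17.30°.
Law of sines: ZY = XZ·sin X/sin Y ≈ 881.14.
Law of sines: YX = XZ·sin Z/sin Y ≈ 2350.7.
Semiperimeter s = (881.14+2350.7+1708)/2 = 2469.9.
Perimeter = 881.14 + 2350.7 + 1708 = 4939.9.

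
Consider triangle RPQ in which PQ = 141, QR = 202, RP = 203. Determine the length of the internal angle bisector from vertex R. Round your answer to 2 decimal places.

189.83

By the law of cosines, cos R = (QR² + RP² − PQ²) / (2·QR·RP) ≈ 0.75760, so ∠R ≈ 40.75°.
The bisector from R has length 2·QR·RP·cos(∠R/2)/(QR+RP) ≈ 189.83.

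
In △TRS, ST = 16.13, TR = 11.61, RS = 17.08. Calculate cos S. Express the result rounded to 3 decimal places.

By the law of cosines, cos S = (RS² + ST² − TR²) / (2·RS·ST) ≈ 0.75701, so ∠S ≈ 40.80°.

0.757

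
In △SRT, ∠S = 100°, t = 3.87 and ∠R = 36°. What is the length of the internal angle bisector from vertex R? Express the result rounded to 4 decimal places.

t_R ≈ 4.3165

The third angle is ∠T = 180° − ∠S − ∠R = 44.00°.
Law of sines: s = t·sin S/sin T ≈ 5.4864.
Law of sines: r = t·sin R/sin T ≈ 3.2746.
The bisector from R has length 2·t·s·cos(∠R/2)/(t+s) ≈ 4.3165.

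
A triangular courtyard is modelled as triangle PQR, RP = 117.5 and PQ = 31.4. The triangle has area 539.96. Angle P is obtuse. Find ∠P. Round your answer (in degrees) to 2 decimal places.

From area = ½·RP·PQ·sin P, we get sin P = 2·area/(RP·PQ) ≈ 0.29270.
Taking the obtuse solution, ∠P ≈ 162.98°.

∠P ≈ 162.98°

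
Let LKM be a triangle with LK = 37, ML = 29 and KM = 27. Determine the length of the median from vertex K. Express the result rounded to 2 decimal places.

Median from K: ½√(2·LK² + 2·KM² − ML²) ≈ 28.961.

m_K ≈ 28.96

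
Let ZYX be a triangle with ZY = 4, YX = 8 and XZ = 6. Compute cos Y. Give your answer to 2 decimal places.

By the law of cosines, cos Y = (ZY² + YX² − XZ²) / (2·ZY·YX) ≈ 0.68750, so ∠Y ≈ 46.57°.

0.69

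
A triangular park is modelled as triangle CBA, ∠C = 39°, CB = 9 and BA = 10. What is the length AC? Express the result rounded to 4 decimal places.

15.2357

Law of sines: sin A = CB·sin C/BA ≈ 0.56639.
Since BA ≥ CB, only the acute value applies: ∠A ≈ 34.50°.
Then ∠B = 180° − ∠C − ∠A ≈ 106.50°.
Law of sines gives AC = BA·sin B/sin C ≈ 15.236.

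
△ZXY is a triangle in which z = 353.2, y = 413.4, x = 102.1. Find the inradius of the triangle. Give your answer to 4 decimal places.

Semiperimeter s = (353.2 + 102.1 + 413.4)/2 = 434.35.
Heron's formula: area = √(434.35·81.15·332.25·20.95) ≈ 15663.
Inradius = area/s = 15663/434.35 ≈ 36.062.

36.0619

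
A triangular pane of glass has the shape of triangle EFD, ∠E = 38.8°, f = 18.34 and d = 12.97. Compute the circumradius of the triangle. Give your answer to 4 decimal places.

By the law of cosines, e² = f² + d² − 2·f·d·cos E = 133.81, so e ≈ 11.568.
Area = ½·f·d·sin E ≈ 74.525.
Circumradius = e/(2 sin E) ≈ 9.2306.

R ≈ 9.2306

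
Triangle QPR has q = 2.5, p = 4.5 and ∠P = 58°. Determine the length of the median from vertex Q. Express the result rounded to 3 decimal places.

m_Q ≈ 4.751

Law of sines: sin Q = q·sin P/p ≈ 0.47114.
Since p ≥ q, only the acute value applies: ∠Q ≈ 28.11°.
Then ∠R = 180° − ∠P − ∠Q ≈ 93.89°.
Law of sines gives r = p·sin R/sin P ≈ 5.2941.
Median from Q: ½√(2·p² + 2·r² − q²) ≈ 4.7514.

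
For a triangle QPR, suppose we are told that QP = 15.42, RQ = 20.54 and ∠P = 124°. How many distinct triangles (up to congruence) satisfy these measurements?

1

QP·sin P = 15.42·sin(124°) ≈ 12.78.
Since ∠P is not acute, a triangle exists only if RQ > QP; here RQ > QP, so there is exactly one triangle.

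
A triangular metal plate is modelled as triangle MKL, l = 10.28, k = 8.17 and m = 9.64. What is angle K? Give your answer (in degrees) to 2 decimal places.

By the law of cosines, cos K = (l² + m² − k²) / (2·l·m) ≈ 0.66529, so ∠K ≈ 48.30°.

48.30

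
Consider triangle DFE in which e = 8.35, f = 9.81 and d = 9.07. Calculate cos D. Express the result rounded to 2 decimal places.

cos D ≈ 0.51

By the law of cosines, cos D = (f² + e² − d²) / (2·f·e) ≈ 0.51087, so ∠D ≈ 59.28°.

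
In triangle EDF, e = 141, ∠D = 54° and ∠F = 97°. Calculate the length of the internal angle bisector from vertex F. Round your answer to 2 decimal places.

116.84

The third angle is ∠E = 180° − ∠D − ∠F = 29.00°.
Law of sines: d = e·sin D/sin E ≈ 235.29.
Law of sines: f = e·sin F/sin E ≈ 288.67.
The bisector from F has length 2·e·d·cos(∠F/2)/(e+d) ≈ 116.84.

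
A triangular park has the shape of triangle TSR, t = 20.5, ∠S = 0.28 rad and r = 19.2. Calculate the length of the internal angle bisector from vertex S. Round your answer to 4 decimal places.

By the law of cosines, s² = r² + t² − 2·r·t·cos S = 32.347, so s ≈ 5.6875.
The bisector from S has length 2·r·t·cos(∠S/2)/(r+t) ≈ 19.635.

19.6347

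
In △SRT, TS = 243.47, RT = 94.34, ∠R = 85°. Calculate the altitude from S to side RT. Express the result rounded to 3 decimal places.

Law of sines: sin S = RT·sin R/TS ≈ 0.38601.
Since TS ≥ RT, only the acute value applies: ∠S ≈ 22.71°.
Then ∠T = 180° − ∠R − ∠S ≈ 72.29°.
Law of sines gives SR = TS·sin T/sin R ≈ 232.82.
Area = ½·TS·RT·sin T ≈ 10940.
The altitude from S has length 2·area/RT ≈ 231.94.

231.936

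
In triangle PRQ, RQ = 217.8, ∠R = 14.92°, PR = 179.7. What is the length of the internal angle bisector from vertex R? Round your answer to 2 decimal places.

By the law of cosines, QP² = PR² + RQ² − 2·PR·RQ·cos R = 4090.6, so QP ≈ 63.958.
The bisector from R has length 2·PR·RQ·cos(∠R/2)/(PR+RQ) ≈ 195.26.

195.26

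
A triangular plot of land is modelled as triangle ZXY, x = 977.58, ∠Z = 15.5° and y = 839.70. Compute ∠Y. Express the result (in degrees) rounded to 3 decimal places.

By the law of cosines, z² = x² + y² − 2·x·y·cos Z = 78721, so z ≈ 280.57.
Law of cosines again: cos Y = (z² + x² − y²)/(2·z·x) ≈ 0.60027, so ∠Y ≈ 53.11°.

53.111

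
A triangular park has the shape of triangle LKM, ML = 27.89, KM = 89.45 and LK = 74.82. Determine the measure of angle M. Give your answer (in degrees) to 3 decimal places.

By the law of cosines, cos M = (KM² + ML² − LK²) / (2·KM·ML) ≈ 0.63756, so ∠M ≈ 50.39°.

∠M ≈ 50.390°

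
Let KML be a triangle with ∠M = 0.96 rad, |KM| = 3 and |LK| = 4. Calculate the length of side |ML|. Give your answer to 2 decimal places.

4.88

Law of sines: sin L = |KM|·sin M/|LK| ≈ 0.61439.
Since |LK| ≥ |KM|, only the acute value applies: ∠L ≈ 0.662 rad.
Then ∠K = π − ∠M − ∠L ≈ 1.520 rad.
Law of sines gives |ML| = |LK|·sin K/sin M ≈ 4.8766.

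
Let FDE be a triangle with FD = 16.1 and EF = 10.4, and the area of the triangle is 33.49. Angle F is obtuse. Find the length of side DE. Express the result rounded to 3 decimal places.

25.967

From area = ½·EF·FD·sin F, we get sin F = 2·area/(EF·FD) ≈ 0.40002.
Taking the obtuse solution, ∠F ≈ 156.42°.
Law of cosines then gives DE ≈ 25.967.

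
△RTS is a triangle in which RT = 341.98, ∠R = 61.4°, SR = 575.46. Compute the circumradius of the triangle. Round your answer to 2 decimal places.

290.21

By the law of cosines, TS² = SR² + RT² − 2·SR·RT·cos R = 2.597e+05, so TS ≈ 509.6.
Area = ½·SR·RT·sin R ≈ 86392.
Circumradius = TS/(2 sin R) ≈ 290.21.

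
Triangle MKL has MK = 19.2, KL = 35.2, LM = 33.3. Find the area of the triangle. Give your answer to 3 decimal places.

area ≈ 314.071

Semiperimeter s = (35.2 + 33.3 + 19.2)/2 = 43.85.
Heron's formula: area = √(43.85·8.65·10.55·24.65) ≈ 314.07.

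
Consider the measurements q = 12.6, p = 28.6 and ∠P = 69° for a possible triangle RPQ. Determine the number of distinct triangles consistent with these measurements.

1

q·sin P = 12.6·sin(69°) ≈ 11.76.
Since p ≥ q, exactly one triangle exists.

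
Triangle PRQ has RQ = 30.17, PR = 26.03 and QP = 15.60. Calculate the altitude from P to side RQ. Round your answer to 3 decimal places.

h_P ≈ 13.458

Semiperimeter s = (30.17 + 15.6 + 26.03)/2 = 35.9.
Heron's formula: area = √(35.9·5.73·20.3·9.87) ≈ 203.02.
The altitude from P has length 2·area/RQ ≈ 13.458.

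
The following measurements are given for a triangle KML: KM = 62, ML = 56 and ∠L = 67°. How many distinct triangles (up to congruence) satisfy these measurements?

ML·sin L = 56·sin(67°) ≈ 51.55.
Since KM ≥ ML, exactly one triangle exists.

1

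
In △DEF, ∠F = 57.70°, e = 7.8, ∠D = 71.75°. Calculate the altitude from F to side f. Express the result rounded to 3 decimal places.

h_F ≈ 7.408

The third angle is ∠E = 180° − ∠F − ∠D = 50.55°.
Law of sines: d = e·sin D/sin E ≈ 9.5932.
Law of sines: f = e·sin F/sin E ≈ 8.5382.
Area = ½·e·d·sin F ≈ 31.624.
The altitude from F has length 2·area/f ≈ 7.4077.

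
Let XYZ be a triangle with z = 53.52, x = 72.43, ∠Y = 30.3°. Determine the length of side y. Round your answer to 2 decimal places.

37.64

By the law of cosines, y² = z² + x² − 2·z·x·cos Y = 1416.7, so y ≈ 37.639.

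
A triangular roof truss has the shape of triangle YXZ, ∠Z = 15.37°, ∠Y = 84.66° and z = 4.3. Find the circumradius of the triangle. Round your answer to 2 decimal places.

R ≈ 8.11

The third angle is ∠X = 180° − ∠Z − ∠Y = 79.97°.
Law of sines: y = z·sin Y/sin Z ≈ 16.153.
Law of sines: x = z·sin X/sin Z ≈ 15.975.
Circumradius = z/(2 sin Z) ≈ 8.1116.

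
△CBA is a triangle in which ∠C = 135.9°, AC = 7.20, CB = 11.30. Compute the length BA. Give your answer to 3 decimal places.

By the law of cosines, BA² = AC² + CB² − 2·AC·CB·cos C = 296.38, so BA ≈ 17.216.

17.216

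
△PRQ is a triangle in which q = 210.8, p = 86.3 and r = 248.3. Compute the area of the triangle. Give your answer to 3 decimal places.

area ≈ 8762.051

Semiperimeter s = (86.3 + 248.3 + 210.8)/2 = 272.7.
Heron's formula: area = √(272.7·186.4·24.4·61.9) ≈ 8762.1.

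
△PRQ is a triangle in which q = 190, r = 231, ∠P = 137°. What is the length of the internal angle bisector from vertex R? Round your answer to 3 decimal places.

250.491

By the law of cosines, p² = r² + q² − 2·r·q·cos P = 1.5366e+05, so p ≈ 391.99.
Law of cosines again: cos R = (q² + p² − r²)/(2·q·p) ≈ 0.91568, so ∠R ≈ 23.70°.
The bisector from R has length 2·q·p·cos(∠R/2)/(q+p) ≈ 250.49.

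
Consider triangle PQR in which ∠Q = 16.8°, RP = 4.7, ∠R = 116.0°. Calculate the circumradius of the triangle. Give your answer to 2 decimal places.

The third angle is ∠P = 180° − ∠Q − ∠R = 47.20°.
Law of sines: QR = RP·sin P/sin Q ≈ 11.931.
Law of sines: PQ = RP·sin R/sin Q ≈ 14.615.
Circumradius = RP/(2 sin Q) ≈ 8.1306.

8.13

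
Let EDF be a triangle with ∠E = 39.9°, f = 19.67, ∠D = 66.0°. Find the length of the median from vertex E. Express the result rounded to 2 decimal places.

18.03

The third angle is ∠F = 180° − ∠E − ∠D = 74.10°.
Law of sines: e = f·sin E/sin F ≈ 13.119.
Law of sines: d = f·sin D/sin F ≈ 18.684.
Median from E: ½√(2·d² + 2·f² − e²) ≈ 18.027.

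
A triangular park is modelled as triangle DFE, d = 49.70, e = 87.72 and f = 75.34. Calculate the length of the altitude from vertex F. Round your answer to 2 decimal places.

49.61

Semiperimeter s = (49.7 + 75.34 + 87.72)/2 = 106.38.
Heron's formula: area = √(106.38·56.68·31.04·18.66) ≈ 1868.8.
The altitude from F has length 2·area/f ≈ 49.61.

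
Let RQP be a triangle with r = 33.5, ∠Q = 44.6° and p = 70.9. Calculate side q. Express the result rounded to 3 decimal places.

By the law of cosines, q² = p² + r² − 2·p·r·cos Q = 2766.7, so q ≈ 52.6.

52.600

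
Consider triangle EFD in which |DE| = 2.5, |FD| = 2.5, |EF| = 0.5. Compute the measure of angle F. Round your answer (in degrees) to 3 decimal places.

∠F ≈ 84.261°

By the law of cosines, cos F = (|EF|² + |FD|² − |DE|²) / (2·|EF|·|FD|) ≈ 0.10000, so ∠F ≈ 84.26°.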